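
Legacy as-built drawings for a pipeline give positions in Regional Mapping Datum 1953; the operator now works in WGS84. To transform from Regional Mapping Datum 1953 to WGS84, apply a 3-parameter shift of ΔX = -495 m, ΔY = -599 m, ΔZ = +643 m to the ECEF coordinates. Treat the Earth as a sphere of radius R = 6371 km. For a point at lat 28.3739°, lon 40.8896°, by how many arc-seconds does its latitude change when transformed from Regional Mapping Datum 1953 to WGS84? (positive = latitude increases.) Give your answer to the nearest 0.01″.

Δφ = 30.11″

sin φ = 0.475223, cos φ = 0.879865, sin λ = 0.654604, cos λ = 0.755972.
North component: ΔN = −sin φ cos λ·ΔX − sin φ sin λ·ΔY + cos φ·ΔZ = −(0.475223)(0.755972)(-495) − (0.475223)(0.654604)(-599) + (0.879865)(643) = 929.92 m.
1° of latitude spans πR/180 = 111195 m, so Δφ = 929.92 / 111195 × 3600 = 30.107″.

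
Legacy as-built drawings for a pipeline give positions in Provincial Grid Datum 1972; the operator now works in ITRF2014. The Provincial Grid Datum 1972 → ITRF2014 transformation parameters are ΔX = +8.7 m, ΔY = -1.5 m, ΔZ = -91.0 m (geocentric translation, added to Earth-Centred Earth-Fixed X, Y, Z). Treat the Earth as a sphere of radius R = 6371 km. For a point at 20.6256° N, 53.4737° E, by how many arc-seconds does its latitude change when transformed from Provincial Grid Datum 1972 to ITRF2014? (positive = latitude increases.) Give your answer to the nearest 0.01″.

Δφ = -2.80″

sin φ = 0.352260, cos φ = 0.935902, sin λ = 0.803584, cos λ = 0.595192.
North component: ΔN = −sin φ cos λ·ΔX − sin φ sin λ·ΔY + cos φ·ΔZ = −(0.352260)(0.595192)(8.7) − (0.352260)(0.803584)(-1.5) + (0.935902)(-91.0) = -86.57 m.
1° of latitude spans πR/180 = 111195 m, so Δφ = -86.57 / 111195 × 3600 = -2.803″.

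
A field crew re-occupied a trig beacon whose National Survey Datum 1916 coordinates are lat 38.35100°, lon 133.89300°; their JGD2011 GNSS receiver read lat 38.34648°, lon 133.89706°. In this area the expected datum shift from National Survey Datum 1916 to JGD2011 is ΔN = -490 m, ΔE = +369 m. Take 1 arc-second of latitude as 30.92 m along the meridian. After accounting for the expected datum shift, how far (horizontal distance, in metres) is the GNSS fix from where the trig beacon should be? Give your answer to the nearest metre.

Observed coordinate differences: Δφ = -0.00452°, Δλ = +0.00406°.
Converting to metres (1° lat = 111312 m, cos φ = 0.784224): observed ΔN = -503.1 m, observed ΔE = 354.4 m.
Subtracting the expected shift leaves a residual of -503.1 − (-490) = -13.1 m north and 354.4 − (369) = -14.6 m east.
Residual distance = √((-13.1)² + (-14.6)²) = 19.6 m.

20 m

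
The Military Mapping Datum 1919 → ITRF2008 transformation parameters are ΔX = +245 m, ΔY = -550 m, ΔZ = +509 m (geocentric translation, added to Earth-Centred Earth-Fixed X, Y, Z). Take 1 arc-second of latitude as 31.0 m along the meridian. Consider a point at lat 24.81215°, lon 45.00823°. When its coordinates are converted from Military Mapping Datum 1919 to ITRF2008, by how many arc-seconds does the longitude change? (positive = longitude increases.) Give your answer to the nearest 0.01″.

Δλ = -19.98″

sin φ = 0.419645, cos φ = 0.907689, sin λ = 0.707208, cos λ = 0.707005.
East component: ΔE = −sin λ·ΔX + cos λ·ΔY = −(0.707208)(245) + (0.707005)(-550) = -562.12 m.
1° of latitude spans 3600 × 31.00 = 111600 m; at latitude φ, 1° of longitude spans that × cos φ = 101298.0 m, so Δλ = -562.12 / 101298.0 × 3600 = -19.977″.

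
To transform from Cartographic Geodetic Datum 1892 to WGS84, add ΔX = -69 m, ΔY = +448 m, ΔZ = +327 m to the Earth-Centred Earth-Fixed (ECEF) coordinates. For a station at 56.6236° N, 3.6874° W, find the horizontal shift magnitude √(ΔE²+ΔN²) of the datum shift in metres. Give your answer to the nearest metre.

The local east axis at (φ, λ) is (−sin λ, cos λ, 0), so ΔE = −sin(-3.6874°)·(-69) + cos(-3.6874°)·448 = 442.63 m.
The local north axis is (−sin φ cos λ, −sin φ sin λ, cos φ), giving ΔN = 57.501 + 24.060 + 179.895 = 261.46 m.
Horizontal magnitude = √(ΔE² + ΔN²) = √(442.63² + 261.46²) = 514.09 m.

514 m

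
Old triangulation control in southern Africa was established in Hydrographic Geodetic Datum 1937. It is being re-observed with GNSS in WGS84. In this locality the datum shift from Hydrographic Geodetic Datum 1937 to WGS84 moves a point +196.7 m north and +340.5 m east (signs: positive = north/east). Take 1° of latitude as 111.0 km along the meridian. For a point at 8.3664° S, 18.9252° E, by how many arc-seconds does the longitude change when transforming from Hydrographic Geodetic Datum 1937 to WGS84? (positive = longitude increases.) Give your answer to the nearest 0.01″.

Δλ = 11.16″

At latitude -8.3664°, cos φ = 0.989358.
1° of longitude at this latitude = 111.0 × cos φ = 109.82 km, so Δλ = 340.5 / 109818.7 = 0.0031006° = 11.162″.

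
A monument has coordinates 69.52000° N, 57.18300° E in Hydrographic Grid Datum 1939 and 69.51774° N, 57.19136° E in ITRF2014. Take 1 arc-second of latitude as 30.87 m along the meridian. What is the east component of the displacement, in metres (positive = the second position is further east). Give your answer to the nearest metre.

Δφ = 69.51774° − 69.52000° = -0.00226°; Δλ = 57.19136° − 57.18300° = +0.00836°.
1° of latitude = 3600 × 30.87 = 111132 m.
ΔN = Δφ × 111132 = -251.2 m; ΔE = Δλ × 111132 × cos(69.52000°) = +0.00836 × 111132 × 0.349880 = 325.1 m.

ΔE = 325 m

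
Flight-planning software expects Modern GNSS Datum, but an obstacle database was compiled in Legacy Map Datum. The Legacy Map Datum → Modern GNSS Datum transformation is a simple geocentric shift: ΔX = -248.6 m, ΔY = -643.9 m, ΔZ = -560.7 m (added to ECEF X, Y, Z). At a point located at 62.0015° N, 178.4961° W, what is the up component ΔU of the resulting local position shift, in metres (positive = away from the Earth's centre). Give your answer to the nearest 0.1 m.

At φ = 62.0015°, λ = -178.4961°: sin φ = 0.882960, cos φ = 0.469448, sin λ = -0.026245, cos λ = -0.999656.
ΔU = cos φ cos λ·ΔX + cos φ sin λ·ΔY + sin φ·ΔZ = (0.469448)(-0.999656)(-248.6) + (0.469448)(-0.026245)(-643.9) + (0.882960)(-560.7) = -370.48 m.

ΔU = -370.5 m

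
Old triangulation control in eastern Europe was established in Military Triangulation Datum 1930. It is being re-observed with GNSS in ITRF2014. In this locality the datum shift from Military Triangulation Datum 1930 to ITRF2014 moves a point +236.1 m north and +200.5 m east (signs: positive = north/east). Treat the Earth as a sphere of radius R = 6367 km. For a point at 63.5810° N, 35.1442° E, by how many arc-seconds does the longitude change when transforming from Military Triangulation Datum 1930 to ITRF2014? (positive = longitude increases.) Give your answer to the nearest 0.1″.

At latitude 63.5810°, cos φ = 0.444932.
One radian of longitude at latitude φ spans R cos φ, so Δλ = ΔE / (R cos φ) = 200.5 / (6367000 × 0.444932) = 7.0776e-05 rad = 14.599″.

Δλ = 14.6″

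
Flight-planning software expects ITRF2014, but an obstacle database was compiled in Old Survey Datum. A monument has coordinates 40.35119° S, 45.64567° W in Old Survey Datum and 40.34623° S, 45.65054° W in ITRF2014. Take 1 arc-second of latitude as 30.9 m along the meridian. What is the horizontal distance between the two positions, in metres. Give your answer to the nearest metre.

689 m

Δφ = -40.34623° − -40.35119° = +0.00496°; Δλ = -45.65054° − -45.64567° = -0.00487°.
1° of latitude = 3600 × 30.90 = 111240 m.
ΔN = Δφ × 111240 = 551.8 m; ΔE = Δλ × 111240 × cos(-40.35119°) = -0.00487 × 111240 × 0.762090 = -412.9 m.
Distance = √(ΔE² + ΔN²) = √((-412.9)² + 551.8²) = 689.1 m.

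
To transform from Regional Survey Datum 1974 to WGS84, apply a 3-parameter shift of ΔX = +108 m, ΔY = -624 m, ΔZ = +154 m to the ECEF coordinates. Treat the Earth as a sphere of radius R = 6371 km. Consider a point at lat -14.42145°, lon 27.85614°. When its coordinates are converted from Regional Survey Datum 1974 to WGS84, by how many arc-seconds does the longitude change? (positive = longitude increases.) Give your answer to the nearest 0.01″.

Δλ = -20.13″

sin φ = -0.249052, cos φ = 0.968490, sin λ = 0.467253, cos λ = 0.884124.
East component: ΔE = −sin λ·ΔX + cos λ·ΔY = −(0.467253)(108) + (0.884124)(-624) = -602.16 m.
1° of latitude spans πR/180 = 111195 m; at latitude φ, 1° of longitude spans that × cos φ = 107691.2 m, so Δλ = -602.16 / 107691.2 × 3600 = -20.129″.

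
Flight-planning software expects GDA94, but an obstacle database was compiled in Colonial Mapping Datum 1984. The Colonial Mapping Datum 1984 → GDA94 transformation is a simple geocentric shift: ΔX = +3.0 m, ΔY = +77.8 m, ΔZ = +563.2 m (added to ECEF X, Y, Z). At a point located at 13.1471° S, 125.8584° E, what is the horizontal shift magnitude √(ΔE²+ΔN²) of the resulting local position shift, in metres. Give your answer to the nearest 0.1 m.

At φ = -13.1471°, λ = 125.8584°: sin φ = -0.227452, cos φ = 0.973789, sin λ = 0.810467, cos λ = -0.585784.
ΔE = −sin λ·ΔX + cos λ·ΔY = −(0.810467)·(3.0) + (-0.585784)·(77.8) = -48.01 m.
ΔN = −sin φ cos λ·ΔX − sin φ sin λ·ΔY + cos φ·ΔZ = −(-0.227452)(-0.585784)(3.0) − (-0.227452)(0.810467)(77.8) + (0.973789)(563.2) = 562.38 m.
Horizontal magnitude = √(ΔE² + ΔN²) = √((-48.01)² + 562.38²) = 564.43 m.

564.4 m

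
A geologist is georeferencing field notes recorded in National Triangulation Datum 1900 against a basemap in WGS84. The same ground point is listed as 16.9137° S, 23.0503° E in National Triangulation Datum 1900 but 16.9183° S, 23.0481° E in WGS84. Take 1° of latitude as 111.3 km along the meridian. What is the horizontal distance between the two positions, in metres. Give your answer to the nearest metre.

Δφ = -16.9183° − -16.9137° = -0.0046°; Δλ = 23.0481° − 23.0503° = -0.0022°.
ΔN = Δφ × 111300 = -512.0 m; ΔE = Δλ × 111300 × cos(-16.9137°) = -0.0022 × 111300 × 0.956744 = -234.3 m.
Distance = √(ΔE² + ΔN²) = √((-234.3)² + (-512.0)²) = 563.0 m.

563 m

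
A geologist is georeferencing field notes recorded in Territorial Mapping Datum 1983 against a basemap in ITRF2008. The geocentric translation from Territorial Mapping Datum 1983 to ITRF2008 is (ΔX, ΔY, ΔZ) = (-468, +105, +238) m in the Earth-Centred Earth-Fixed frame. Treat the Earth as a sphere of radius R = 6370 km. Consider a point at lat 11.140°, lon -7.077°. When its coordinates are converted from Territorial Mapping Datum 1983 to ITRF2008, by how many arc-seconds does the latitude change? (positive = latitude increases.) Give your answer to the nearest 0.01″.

Δφ = 10.55″

sin φ = 0.193207, cos φ = 0.981158, sin λ = -0.123203, cos λ = 0.992381.
North component: ΔN = −sin φ cos λ·ΔX − sin φ sin λ·ΔY + cos φ·ΔZ = −(0.193207)(0.992381)(-468) − (0.193207)(-0.123203)(105) + (0.981158)(238) = 325.75 m.
1° of latitude spans πR/180 = 111177 m, so Δφ = 325.75 / 111177 × 3600 = 10.548″.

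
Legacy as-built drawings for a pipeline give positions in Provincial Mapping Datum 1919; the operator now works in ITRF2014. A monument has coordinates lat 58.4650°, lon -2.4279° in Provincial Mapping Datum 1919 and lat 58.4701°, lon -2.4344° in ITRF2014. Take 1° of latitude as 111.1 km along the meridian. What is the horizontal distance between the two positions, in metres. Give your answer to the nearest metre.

681 m

Δφ = 58.4701° − 58.4650° = +0.0051°; Δλ = -2.4344° − -2.4279° = -0.0065°.
ΔN = Δφ × 111100 = 566.6 m; ΔE = Δλ × 111100 × cos(58.4650°) = -0.0065 × 111100 × 0.523019 = -377.7 m.
Distance = √(ΔE² + ΔN²) = √((-377.7)² + 566.6²) = 681.0 m.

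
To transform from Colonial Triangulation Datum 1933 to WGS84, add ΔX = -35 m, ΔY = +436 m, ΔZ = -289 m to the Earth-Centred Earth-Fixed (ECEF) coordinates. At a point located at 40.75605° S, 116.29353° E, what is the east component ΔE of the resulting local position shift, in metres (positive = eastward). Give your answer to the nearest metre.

ΔE = -162 m

The local east axis at (φ, λ) is (−sin λ, cos λ, 0), so ΔE = −sin(116.29353°)·(-35) + cos(116.29353°)·436 = -161.76 m.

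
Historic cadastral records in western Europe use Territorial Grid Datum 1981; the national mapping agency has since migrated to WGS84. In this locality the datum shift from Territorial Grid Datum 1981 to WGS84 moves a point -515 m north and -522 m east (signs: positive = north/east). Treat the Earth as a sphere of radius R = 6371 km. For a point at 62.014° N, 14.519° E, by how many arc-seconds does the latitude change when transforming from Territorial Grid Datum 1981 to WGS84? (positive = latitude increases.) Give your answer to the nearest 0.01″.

Δφ = -16.67″

On a sphere of radius R, 1 rad of latitude = R, so Δφ = ΔN / R = -515.0 / 6371000 = -8.0835e-05 rad = -16.673″.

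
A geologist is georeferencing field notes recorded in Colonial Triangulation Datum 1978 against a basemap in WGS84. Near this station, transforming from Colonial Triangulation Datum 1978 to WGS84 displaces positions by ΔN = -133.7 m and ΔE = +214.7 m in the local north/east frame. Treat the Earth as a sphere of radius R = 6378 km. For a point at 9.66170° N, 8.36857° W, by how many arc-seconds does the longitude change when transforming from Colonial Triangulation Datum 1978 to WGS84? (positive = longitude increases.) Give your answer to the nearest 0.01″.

Δλ = 7.04″

At latitude 9.66170°, cos φ = 0.985816.
One radian of longitude at latitude φ spans R cos φ, so Δλ = ΔE / (R cos φ) = 214.7 / (6378000 × 0.985816) = 3.4147e-05 rad = 7.043″.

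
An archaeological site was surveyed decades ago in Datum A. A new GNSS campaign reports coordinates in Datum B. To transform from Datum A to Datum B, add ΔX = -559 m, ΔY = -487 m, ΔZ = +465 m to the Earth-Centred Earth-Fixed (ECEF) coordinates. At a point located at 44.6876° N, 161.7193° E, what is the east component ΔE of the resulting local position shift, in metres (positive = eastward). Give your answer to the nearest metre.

ΔE = 638 m

At φ = 44.6876°, λ = 161.7193°: sin φ = 0.703241, cos φ = 0.710952, sin λ = 0.313673, cos λ = -0.949531.
ΔE = −sin λ·ΔX + cos λ·ΔY = −(0.313673)·(-559) + (-0.949531)·(-487) = 637.76 m.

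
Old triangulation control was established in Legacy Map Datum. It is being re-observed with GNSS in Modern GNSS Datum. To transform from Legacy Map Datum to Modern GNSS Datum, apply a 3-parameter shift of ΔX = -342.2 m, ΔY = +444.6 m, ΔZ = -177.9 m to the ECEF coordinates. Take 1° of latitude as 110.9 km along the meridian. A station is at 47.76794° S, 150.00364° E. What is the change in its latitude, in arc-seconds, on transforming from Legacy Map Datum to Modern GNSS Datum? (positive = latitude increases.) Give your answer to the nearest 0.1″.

Δφ = 8.6″

sin φ = -0.740429, cos φ = 0.672135, sin λ = 0.499945, cos λ = -0.866057.
North component: ΔN = −sin φ cos λ·ΔX − sin φ sin λ·ΔY + cos φ·ΔZ = −(-0.740429)(-0.866057)(-342.2) − (-0.740429)(0.499945)(444.6) + (0.672135)(-177.9) = 264.44 m.
1° of latitude spans 110900 m, so Δφ = 264.44 / 110900 × 3600 = 8.584″.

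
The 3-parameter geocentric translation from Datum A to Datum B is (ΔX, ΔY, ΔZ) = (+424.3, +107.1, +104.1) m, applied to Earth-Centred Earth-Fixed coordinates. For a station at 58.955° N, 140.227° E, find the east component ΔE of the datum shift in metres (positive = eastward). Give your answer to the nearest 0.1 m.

ΔE = -353.8 m

At φ = 58.955°, λ = 140.227°: sin φ = 0.856763, cos φ = 0.515711, sin λ = 0.639748, cos λ = -0.768585.
ΔE = −sin λ·ΔX + cos λ·ΔY = −(0.639748)·(424.3) + (-0.768585)·(107.1) = -353.76 m.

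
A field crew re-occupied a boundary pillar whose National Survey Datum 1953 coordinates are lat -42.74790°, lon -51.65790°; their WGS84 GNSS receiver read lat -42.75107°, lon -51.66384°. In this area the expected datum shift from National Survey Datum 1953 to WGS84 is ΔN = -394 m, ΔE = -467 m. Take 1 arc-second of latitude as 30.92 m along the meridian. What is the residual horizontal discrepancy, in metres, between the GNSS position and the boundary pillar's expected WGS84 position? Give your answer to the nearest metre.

Observed coordinate differences: Δφ = -0.00317°, Δλ = -0.00594°.
Converting to metres (1° lat = 111312 m, cos φ = 0.734347): observed ΔN = -352.9 m, observed ΔE = -485.5 m.
Subtracting the expected shift leaves a residual of -352.9 − (-394) = 41.1 m north and -485.5 − (-467) = -18.5 m east.
Residual distance = √(41.1² + (-18.5)²) = 45.1 m.

45 m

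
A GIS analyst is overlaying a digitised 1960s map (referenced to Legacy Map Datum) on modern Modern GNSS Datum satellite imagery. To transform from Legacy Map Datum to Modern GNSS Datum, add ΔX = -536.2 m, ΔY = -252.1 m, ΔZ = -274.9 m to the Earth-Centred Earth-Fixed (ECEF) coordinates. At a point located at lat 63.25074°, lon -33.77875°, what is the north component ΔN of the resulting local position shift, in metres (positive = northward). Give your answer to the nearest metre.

ΔN = 149 m

At φ = 63.25074°, λ = -33.77875°: sin φ = 0.892985, cos φ = 0.450087, sin λ = -0.555987, cos λ = 0.831191.
ΔN = −sin φ cos λ·ΔX − sin φ sin λ·ΔY + cos φ·ΔZ = −(0.892985)(0.831191)(-536.2) − (0.892985)(-0.555987)(-252.1) + (0.450087)(-274.9) = 149.10 m.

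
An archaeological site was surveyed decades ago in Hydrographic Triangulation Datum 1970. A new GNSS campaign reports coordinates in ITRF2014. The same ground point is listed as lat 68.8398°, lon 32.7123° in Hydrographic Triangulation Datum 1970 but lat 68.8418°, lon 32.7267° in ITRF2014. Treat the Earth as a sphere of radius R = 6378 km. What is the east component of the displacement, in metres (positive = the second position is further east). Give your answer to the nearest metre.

ΔE = 579 m

Δφ = 68.8418° − 68.8398° = +0.0020°; Δλ = 32.7267° − 32.7123° = +0.0144°.
1° along a meridian = πR/180 = 111317 m.
ΔN = Δφ × 111317 = 222.6 m; ΔE = Δλ × 111317 × cos(68.8398°) = +0.0144 × 111317 × 0.360977 = 578.6 m.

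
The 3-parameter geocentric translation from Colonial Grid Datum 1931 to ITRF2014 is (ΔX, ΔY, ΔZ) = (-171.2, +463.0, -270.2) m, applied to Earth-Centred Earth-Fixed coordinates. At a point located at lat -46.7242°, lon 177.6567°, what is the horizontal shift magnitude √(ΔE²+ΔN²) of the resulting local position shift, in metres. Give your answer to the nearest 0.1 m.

458.0 m

At φ = -46.7242°, λ = 177.6567°: sin φ = -0.728062, cos φ = 0.685511, sin λ = 0.040887, cos λ = -0.999164.
ΔE = −sin λ·ΔX + cos λ·ΔY = −(0.040887)·(-171.2) + (-0.999164)·(463.0) = -455.61 m.
ΔN = −sin φ cos λ·ΔX − sin φ sin λ·ΔY + cos φ·ΔZ = −(-0.728062)(-0.999164)(-171.2) − (-0.728062)(0.040887)(463.0) + (0.685511)(-270.2) = -46.90 m.
Horizontal magnitude = √(ΔE² + ΔN²) = √((-455.61)² + (-46.90)²) = 458.02 m.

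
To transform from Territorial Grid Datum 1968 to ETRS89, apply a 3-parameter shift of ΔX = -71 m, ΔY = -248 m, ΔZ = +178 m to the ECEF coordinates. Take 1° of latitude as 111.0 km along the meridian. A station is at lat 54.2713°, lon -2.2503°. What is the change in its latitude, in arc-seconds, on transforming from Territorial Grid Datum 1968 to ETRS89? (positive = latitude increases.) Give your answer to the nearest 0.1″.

sin φ = 0.811791, cos φ = 0.583948, sin λ = -0.039265, cos λ = 0.999229.
North component: ΔN = −sin φ cos λ·ΔX − sin φ sin λ·ΔY + cos φ·ΔZ = −(0.811791)(0.999229)(-71) − (0.811791)(-0.039265)(-248) + (0.583948)(178) = 153.63 m.
1° of latitude spans 111000 m, so Δφ = 153.63 / 111000 × 3600 = 4.983″.

Δφ = 5.0″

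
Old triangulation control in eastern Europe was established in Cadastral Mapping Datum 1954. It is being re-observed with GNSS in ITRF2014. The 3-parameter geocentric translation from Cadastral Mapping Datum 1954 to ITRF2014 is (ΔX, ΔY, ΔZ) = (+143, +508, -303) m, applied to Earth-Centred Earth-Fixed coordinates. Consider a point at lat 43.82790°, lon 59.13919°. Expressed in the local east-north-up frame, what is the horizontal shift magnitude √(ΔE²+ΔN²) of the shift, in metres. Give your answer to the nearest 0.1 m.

At φ = 43.82790°, λ = 59.13919°: sin φ = 0.692495, cos φ = 0.721423, sin λ = 0.858416, cos λ = 0.512954.
ΔE = −sin λ·ΔX + cos λ·ΔY = −(0.858416)·(143) + (0.512954)·(508) = 137.83 m.
ΔN = −sin φ cos λ·ΔX − sin φ sin λ·ΔY + cos φ·ΔZ = −(0.692495)(0.512954)(143) − (0.692495)(0.858416)(508) + (0.721423)(-303) = -571.37 m.
Horizontal magnitude = √(ΔE² + ΔN²) = √(137.83² + (-571.37)²) = 587.76 m.

587.8 m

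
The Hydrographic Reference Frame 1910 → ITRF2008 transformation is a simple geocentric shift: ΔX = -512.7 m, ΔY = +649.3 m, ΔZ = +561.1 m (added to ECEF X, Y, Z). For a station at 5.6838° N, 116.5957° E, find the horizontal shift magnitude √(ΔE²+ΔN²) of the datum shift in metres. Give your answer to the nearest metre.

At φ = 5.6838°, λ = 116.5957°: sin φ = 0.099038, cos φ = 0.995084, sin λ = 0.894188, cos λ = -0.447692.
ΔE = −sin λ·ΔX + cos λ·ΔY = −(0.894188)·(-512.7) + (-0.447692)·(649.3) = 167.76 m.
ΔN = −sin φ cos λ·ΔX − sin φ sin λ·ΔY + cos φ·ΔZ = −(0.099038)(-0.447692)(-512.7) − (0.099038)(0.894188)(649.3) + (0.995084)(561.1) = 478.11 m.
Horizontal magnitude = √(ΔE² + ΔN²) = √(167.76² + 478.11²) = 506.69 m.

507 m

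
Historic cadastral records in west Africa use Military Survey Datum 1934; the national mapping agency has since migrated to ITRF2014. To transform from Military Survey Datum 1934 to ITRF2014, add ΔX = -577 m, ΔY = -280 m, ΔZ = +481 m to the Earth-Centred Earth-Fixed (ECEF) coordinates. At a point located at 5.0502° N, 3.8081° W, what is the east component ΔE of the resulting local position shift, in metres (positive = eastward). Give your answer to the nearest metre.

The local east axis at (φ, λ) is (−sin λ, cos λ, 0), so ΔE = −sin(-3.8081°)·(-577) + cos(-3.8081°)·(-280) = -317.70 m.

ΔE = -318 m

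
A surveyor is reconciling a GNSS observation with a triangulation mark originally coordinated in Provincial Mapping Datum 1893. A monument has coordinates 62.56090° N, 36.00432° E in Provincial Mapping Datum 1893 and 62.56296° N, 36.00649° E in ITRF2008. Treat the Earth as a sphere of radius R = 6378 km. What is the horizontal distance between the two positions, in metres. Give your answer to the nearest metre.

Δφ = 62.56296° − 62.56090° = +0.00206°; Δλ = 36.00649° − 36.00432° = +0.00217°.
1° along a meridian = πR/180 = 111317 m.
ΔN = Δφ × 111317 = 229.3 m; ΔE = Δλ × 111317 × cos(62.56090°) = +0.00217 × 111317 × 0.460806 = 111.3 m.
Distance = √(ΔE² + ΔN²) = √(111.3² + 229.3²) = 254.9 m.

255 m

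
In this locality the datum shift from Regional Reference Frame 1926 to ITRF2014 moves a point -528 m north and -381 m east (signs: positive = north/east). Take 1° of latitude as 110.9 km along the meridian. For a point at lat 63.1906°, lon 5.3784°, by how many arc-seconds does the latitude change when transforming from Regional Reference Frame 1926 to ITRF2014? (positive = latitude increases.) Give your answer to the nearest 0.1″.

Δφ = -17.1″

1° of latitude = 110.9 km, so Δφ = -528.0 / 110900 = -0.0047610° = -17.140″.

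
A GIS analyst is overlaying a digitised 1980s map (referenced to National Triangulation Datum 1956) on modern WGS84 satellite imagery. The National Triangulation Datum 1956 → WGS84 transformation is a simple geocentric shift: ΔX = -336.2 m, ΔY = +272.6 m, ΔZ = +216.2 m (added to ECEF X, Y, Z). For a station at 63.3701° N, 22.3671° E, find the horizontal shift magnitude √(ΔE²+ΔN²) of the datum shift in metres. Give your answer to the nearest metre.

473 m

The local east axis at (φ, λ) is (−sin λ, cos λ, 0), so ΔE = −sin(22.3671°)·(-336.2) + cos(22.3671°)·272.6 = 380.03 m.
The local north axis is (−sin φ cos λ, −sin φ sin λ, cos φ), giving ΔN = 277.925 − 92.731 + 96.906 = 282.10 m.
Horizontal magnitude = √(ΔE² + ΔN²) = √(380.03² + 282.10²) = 473.29 m.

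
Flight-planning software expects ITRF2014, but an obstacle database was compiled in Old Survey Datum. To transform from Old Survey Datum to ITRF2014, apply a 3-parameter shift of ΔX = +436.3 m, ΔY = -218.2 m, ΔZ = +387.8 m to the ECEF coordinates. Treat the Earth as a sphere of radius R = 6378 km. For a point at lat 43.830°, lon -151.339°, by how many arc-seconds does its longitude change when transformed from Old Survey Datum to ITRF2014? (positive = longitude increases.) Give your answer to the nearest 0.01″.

Δλ = 17.96″

sin φ = 0.692521, cos φ = 0.721398, sin λ = -0.479626, cos λ = -0.877473.
East component: ΔE = −sin λ·ΔX + cos λ·ΔY = −(-0.479626)(436.3) + (-0.877473)(-218.2) = 400.73 m.
1° of latitude spans πR/180 = 111317 m; at latitude φ, 1° of longitude spans that × cos φ = 80303.9 m, so Δλ = 400.73 / 80303.9 × 3600 = 17.964″.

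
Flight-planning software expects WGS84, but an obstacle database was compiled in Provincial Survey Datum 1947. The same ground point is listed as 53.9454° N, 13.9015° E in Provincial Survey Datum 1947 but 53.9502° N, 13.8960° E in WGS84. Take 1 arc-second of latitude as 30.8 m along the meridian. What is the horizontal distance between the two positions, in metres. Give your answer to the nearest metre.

Δφ = 53.9502° − 53.9454° = +0.0048°; Δλ = 13.8960° − 13.9015° = -0.0055°.
1° of latitude = 3600 × 30.80 = 110880 m.
ΔN = Δφ × 110880 = 532.2 m; ΔE = Δλ × 110880 × cos(53.9454°) = -0.0055 × 110880 × 0.588556 = -358.9 m.
Distance = √(ΔE² + ΔN²) = √((-358.9)² + 532.2²) = 641.9 m.

642 m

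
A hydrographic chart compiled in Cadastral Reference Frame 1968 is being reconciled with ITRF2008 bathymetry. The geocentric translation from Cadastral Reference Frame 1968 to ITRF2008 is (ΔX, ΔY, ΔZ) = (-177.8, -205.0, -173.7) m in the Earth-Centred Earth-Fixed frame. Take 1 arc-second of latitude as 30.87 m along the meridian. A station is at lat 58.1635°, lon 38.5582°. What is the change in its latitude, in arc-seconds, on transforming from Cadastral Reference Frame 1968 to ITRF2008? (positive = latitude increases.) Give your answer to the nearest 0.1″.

sin φ = 0.849557, cos φ = 0.527497, sin λ = 0.623309, cos λ = 0.781975.
North component: ΔN = −sin φ cos λ·ΔX − sin φ sin λ·ΔY + cos φ·ΔZ = −(0.849557)(0.781975)(-177.8) − (0.849557)(0.623309)(-205.0) + (0.527497)(-173.7) = 135.05 m.
1° of latitude spans 3600 × 30.87 = 111132 m, so Δφ = 135.05 / 111132 × 3600 = 4.375″.

Δφ = 4.4″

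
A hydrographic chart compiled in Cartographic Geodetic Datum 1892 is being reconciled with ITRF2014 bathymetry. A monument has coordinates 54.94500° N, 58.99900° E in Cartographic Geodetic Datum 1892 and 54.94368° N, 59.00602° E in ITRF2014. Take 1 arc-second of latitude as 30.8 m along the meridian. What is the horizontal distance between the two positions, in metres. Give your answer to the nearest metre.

470 m

Δφ = 54.94368° − 54.94500° = -0.00132°; Δλ = 59.00602° − 58.99900° = +0.00702°.
1° of latitude = 3600 × 30.80 = 110880 m.
ΔN = Δφ × 110880 = -146.4 m; ΔE = Δλ × 110880 × cos(54.94500°) = +0.00702 × 110880 × 0.574363 = 447.1 m.
Distance = √(ΔE² + ΔN²) = √(447.1² + (-146.4)²) = 470.4 m.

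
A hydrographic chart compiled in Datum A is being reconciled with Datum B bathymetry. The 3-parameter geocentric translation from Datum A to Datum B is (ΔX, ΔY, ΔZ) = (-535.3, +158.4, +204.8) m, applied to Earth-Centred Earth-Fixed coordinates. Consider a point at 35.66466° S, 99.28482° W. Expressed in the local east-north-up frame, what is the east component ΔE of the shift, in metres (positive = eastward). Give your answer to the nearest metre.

ΔE = -554 m

The local east axis at (φ, λ) is (−sin λ, cos λ, 0), so ΔE = −sin(-99.28482°)·(-535.3) + cos(-99.28482°)·158.4 = -553.84 m.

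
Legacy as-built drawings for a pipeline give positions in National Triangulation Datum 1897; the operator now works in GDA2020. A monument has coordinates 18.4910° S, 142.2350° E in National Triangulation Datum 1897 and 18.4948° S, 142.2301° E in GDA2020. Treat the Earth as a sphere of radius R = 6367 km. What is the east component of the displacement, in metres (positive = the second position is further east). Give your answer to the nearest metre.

Δφ = -18.4948° − -18.4910° = -0.0038°; Δλ = 142.2301° − 142.2350° = -0.0049°.
1° along a meridian = πR/180 = 111125 m.
ΔN = Δφ × 111125 = -422.3 m; ΔE = Δλ × 111125 × cos(-18.4910°) = -0.0049 × 111125 × 0.948373 = -516.4 m.

ΔE = -516 m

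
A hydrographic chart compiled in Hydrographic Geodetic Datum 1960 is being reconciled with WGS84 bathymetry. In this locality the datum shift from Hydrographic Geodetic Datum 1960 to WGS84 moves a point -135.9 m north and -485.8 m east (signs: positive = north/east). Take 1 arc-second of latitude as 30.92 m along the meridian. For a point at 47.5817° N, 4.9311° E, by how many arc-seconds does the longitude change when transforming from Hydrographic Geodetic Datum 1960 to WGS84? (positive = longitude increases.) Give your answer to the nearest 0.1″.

At latitude 47.5817°, cos φ = 0.674538.
1″ of longitude at this latitude = 30.92 × cos φ = 20.8567 m, so Δλ = -485.8 / 20.8567 = -23.292″.

Δλ = -23.3″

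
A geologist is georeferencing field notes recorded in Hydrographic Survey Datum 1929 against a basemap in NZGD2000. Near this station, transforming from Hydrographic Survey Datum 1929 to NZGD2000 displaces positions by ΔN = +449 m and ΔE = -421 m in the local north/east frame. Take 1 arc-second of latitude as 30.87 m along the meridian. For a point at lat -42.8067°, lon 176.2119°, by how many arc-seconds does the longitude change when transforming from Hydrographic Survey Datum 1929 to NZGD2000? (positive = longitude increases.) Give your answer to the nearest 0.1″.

Δλ = -18.6″

At latitude -42.8067°, cos φ = 0.733650.
1″ of longitude at this latitude = 30.87 × cos φ = 22.6478 m, so Δλ = -421.0 / 22.6478 = -18.589″.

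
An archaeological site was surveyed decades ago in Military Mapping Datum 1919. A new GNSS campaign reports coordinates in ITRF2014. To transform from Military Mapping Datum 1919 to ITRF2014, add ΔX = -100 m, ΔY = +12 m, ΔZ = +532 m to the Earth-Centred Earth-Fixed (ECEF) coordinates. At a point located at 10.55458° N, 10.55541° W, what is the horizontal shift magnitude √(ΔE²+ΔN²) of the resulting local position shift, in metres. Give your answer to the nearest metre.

541 m

At φ = 10.55458°, λ = -10.55541°: sin φ = 0.183172, cos φ = 0.983081, sin λ = -0.183186, cos λ = 0.983078.
ΔE = −sin λ·ΔX + cos λ·ΔY = −(-0.183186)·(-100) + (0.983078)·(12) = -6.52 m.
ΔN = −sin φ cos λ·ΔX − sin φ sin λ·ΔY + cos φ·ΔZ = −(0.183172)(0.983078)(-100) − (0.183172)(-0.183186)(12) + (0.983081)(532) = 541.41 m.
Horizontal magnitude = √(ΔE² + ΔN²) = √((-6.52)² + 541.41²) = 541.45 m.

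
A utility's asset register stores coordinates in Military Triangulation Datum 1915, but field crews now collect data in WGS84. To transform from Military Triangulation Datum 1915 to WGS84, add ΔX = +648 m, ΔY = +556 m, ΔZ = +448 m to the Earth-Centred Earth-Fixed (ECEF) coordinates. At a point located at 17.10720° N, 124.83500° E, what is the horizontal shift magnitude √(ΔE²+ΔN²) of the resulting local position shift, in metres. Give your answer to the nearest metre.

The local east axis at (φ, λ) is (−sin λ, cos λ, 0), so ΔE = −sin(124.83500°)·648 + cos(124.83500°)·556 = -849.47 m.
The local north axis is (−sin φ cos λ, −sin φ sin λ, cos φ), giving ΔN = 108.883 − 134.245 + 428.179 = 402.82 m.
Horizontal magnitude = √(ΔE² + ΔN²) = √((-849.47)² + 402.82²) = 940.14 m.

940 m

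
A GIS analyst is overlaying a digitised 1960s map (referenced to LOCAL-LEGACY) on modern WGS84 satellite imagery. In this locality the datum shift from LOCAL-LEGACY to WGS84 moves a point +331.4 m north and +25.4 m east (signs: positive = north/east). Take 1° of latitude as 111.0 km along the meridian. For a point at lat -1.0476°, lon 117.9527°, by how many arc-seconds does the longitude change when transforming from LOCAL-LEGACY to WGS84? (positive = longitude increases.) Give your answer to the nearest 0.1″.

At latitude -1.0476°, cos φ = 0.999833.
1° of longitude at this latitude = 111.0 × cos φ = 110.98 km, so Δλ = 25.4 / 110981.4 = 0.0002289° = 0.824″.

Δλ = 0.8″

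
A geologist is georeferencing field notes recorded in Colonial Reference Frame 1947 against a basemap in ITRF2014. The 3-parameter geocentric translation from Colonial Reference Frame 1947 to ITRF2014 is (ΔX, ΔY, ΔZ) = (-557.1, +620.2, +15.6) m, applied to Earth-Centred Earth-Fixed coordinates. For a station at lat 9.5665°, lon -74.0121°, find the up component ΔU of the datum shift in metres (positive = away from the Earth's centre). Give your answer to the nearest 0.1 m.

ΔU = -736.6 m

At φ = 9.5665°, λ = -74.0121°: sin φ = 0.166192, cos φ = 0.986093, sin λ = -0.961320, cos λ = 0.275434.
ΔU = cos φ cos λ·ΔX + cos φ sin λ·ΔY + sin φ·ΔZ = (0.986093)(0.275434)(-557.1) + (0.986093)(-0.961320)(620.2) + (0.166192)(15.6) = -736.64 m.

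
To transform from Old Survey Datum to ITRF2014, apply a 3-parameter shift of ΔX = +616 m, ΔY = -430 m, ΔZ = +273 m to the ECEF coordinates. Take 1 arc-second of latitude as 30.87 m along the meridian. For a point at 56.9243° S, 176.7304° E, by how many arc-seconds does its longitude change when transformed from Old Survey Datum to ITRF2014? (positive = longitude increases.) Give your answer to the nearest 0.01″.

sin φ = -0.837950, cos φ = 0.545747, sin λ = 0.057034, cos λ = -0.998372.
East component: ΔE = −sin λ·ΔX + cos λ·ΔY = −(0.057034)(616) + (-0.998372)(-430) = 394.17 m.
1° of latitude spans 3600 × 30.87 = 111132 m; at latitude φ, 1° of longitude spans that × cos φ = 60649.9 m, so Δλ = 394.17 / 60649.9 × 3600 = 23.397″.

Δλ = 23.40″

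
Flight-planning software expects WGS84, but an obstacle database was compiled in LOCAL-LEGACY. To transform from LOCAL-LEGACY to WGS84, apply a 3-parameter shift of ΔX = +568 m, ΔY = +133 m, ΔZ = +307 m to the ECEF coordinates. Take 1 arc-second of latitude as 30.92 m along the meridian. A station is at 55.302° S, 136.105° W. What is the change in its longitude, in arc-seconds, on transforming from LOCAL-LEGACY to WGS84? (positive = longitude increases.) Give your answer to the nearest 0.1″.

Δλ = 16.9″

sin φ = -0.822164, cos φ = 0.569251, sin λ = -0.693339, cos λ = -0.720612.
East component: ΔE = −sin λ·ΔX + cos λ·ΔY = −(-0.693339)(568) + (-0.720612)(133) = 297.98 m.
1° of latitude spans 3600 × 30.92 = 111312 m; at latitude φ, 1° of longitude spans that × cos φ = 63364.4 m, so Δλ = 297.98 / 63364.4 × 3600 = 16.929″.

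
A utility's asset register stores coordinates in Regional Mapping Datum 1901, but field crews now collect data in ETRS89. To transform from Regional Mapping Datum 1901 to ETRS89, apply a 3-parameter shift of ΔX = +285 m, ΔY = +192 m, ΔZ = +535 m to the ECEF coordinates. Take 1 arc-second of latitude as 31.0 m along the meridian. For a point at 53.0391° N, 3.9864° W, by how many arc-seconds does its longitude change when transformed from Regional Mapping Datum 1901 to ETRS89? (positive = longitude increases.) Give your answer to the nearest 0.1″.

Δλ = 11.3″

sin φ = 0.799046, cos φ = 0.601270, sin λ = -0.069520, cos λ = 0.997581.
East component: ΔE = −sin λ·ΔX + cos λ·ΔY = −(-0.069520)(285) + (0.997581)(192) = 211.35 m.
1° of latitude spans 3600 × 31.00 = 111600 m; at latitude φ, 1° of longitude spans that × cos φ = 67101.7 m, so Δλ = 211.35 / 67101.7 × 3600 = 11.339″.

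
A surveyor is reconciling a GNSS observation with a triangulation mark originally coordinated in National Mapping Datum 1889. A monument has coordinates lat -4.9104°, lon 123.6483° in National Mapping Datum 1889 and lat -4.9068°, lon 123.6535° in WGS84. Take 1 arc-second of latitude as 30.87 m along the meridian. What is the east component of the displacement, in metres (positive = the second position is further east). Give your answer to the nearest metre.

ΔE = 576 m

Δφ = -4.9068° − -4.9104° = +0.0036°; Δλ = 123.6535° − 123.6483° = +0.0052°.
1° of latitude = 3600 × 30.87 = 111132 m.
ΔN = Δφ × 111132 = 400.1 m; ΔE = Δλ × 111132 × cos(-4.9104°) = +0.0052 × 111132 × 0.996330 = 575.8 m.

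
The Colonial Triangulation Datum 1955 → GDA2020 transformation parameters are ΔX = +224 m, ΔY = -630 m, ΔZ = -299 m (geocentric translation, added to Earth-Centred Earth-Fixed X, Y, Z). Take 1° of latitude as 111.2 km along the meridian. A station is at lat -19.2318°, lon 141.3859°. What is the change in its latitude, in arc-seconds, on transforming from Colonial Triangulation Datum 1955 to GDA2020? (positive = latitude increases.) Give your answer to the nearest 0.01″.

sin φ = -0.329391, cos φ = 0.944194, sin λ = 0.624072, cos λ = -0.781367.
North component: ΔN = −sin φ cos λ·ΔX − sin φ sin λ·ΔY + cos φ·ΔZ = −(-0.329391)(-0.781367)(224) − (-0.329391)(0.624072)(-630) + (0.944194)(-299) = -469.47 m.
1° of latitude spans 111200 m, so Δφ = -469.47 / 111200 × 3600 = -15.199″.

Δφ = -15.20″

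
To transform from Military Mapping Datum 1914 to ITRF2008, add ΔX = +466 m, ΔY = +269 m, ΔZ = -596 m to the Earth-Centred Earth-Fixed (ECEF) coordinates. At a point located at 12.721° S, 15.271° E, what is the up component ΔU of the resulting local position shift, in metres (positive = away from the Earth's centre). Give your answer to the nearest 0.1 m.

The local up (radial) axis is (cos φ cos λ, cos φ sin λ, sin φ), giving ΔU = 438.511 + 69.111 + 131.241 = 638.86 m.

ΔU = 638.9 m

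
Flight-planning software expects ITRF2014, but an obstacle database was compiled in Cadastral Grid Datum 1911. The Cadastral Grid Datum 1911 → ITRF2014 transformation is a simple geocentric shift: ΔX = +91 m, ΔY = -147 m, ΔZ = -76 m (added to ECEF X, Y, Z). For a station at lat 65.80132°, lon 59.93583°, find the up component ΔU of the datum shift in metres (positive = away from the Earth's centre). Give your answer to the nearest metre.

ΔU = -103 m

The local up (radial) axis is (cos φ cos λ, cos φ sin λ, sin φ), giving ΔU = 18.687 − 52.149 − 69.322 = -102.78 m.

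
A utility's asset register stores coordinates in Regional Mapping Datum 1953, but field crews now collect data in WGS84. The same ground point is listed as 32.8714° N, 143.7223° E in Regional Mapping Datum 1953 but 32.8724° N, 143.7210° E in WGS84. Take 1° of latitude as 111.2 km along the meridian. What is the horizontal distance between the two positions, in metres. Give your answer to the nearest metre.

165 m

Δφ = 32.8724° − 32.8714° = +0.0010°; Δλ = 143.7210° − 143.7223° = -0.0013°.
ΔN = Δφ × 111200 = 111.2 m; ΔE = Δλ × 111200 × cos(32.8714°) = -0.0013 × 111200 × 0.839891 = -121.4 m.
Distance = √(ΔE² + ΔN²) = √((-121.4)² + 111.2²) = 164.6 m.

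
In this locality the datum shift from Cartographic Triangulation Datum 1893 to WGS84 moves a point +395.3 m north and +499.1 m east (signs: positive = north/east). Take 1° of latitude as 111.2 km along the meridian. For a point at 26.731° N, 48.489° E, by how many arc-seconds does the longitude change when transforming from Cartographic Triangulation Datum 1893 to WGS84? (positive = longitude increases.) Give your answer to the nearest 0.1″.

At latitude 26.731°, cos φ = 0.893128.
1° of longitude at this latitude = 111.2 × cos φ = 99.32 km, so Δλ = 499.1 / 99315.9 = 0.0050254° = 18.091″.

Δλ = 18.1″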